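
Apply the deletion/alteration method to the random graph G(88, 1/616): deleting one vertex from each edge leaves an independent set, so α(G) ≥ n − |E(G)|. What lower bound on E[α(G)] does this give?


E[|E(G)|] = C(88, 2)·p = 3828 · (1/616) = 87/14.
E[α(G)] ≥ n − E[|E(G)|] = 88 − 87/14 = 1145/14.
Numerically: ≈ 81.7857.
(This is only a lower bound; the true E[α(G)] may be larger.)

E[α(G)] ≥ 1145/14 ≈ 81.7857.


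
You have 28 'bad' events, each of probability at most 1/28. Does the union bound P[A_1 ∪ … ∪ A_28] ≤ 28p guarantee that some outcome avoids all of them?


Union bound: P[∪_{i=1}^{28} A_i] ≤ Σ_i P[A_i] ≤ 28·p = 28·(1/28) = 1.
Numerically: 1 ≈ 1.0000000.
Is 1 < 1? NO.
Since the bound 1 is ≥ 1, the union bound is uninformative here; it does NOT by itself certify existence.

28·p = 1 ≈ 1.0000000; existence NOT certified by the union bound.


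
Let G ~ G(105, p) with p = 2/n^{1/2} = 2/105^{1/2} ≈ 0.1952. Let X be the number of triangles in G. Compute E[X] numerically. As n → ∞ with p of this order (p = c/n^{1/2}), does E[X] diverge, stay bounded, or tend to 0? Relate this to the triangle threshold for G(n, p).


Number of potential triangles: C(105, 3) = 187460.
Each occurs with probability p³ ≈ (0.1952)³ ≈ 7.435429e-03.
By linearity: E[X] = C(105, 3)·p³ ≈ 187460 · 7.435429e-03 ≈ 1393.8455.
Since α = 1/2 < 1, p = c/n^{1/2} ≫ 1/n is above the triangle threshold p ~ 1/n. Asymptotically E[X] ~ (c³/6)·n^{3(1−α)} = (2³/6)·n^{1.5} → ∞; triangles are abundant w.h.p.

E[X] ≈ 1393.8455; in regime p = Θ(1/n^{1/2}) E[X] diverges (above the triangle threshold p ~ 1/n).


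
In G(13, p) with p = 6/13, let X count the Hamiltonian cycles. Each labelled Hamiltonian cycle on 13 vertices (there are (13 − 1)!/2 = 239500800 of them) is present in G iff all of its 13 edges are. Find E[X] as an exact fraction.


K_13 has (13 − 1)!/2 = 239500800 labelled Hamiltonian cycles.
For each such Hamiltonian cycle H, let X_H = 1 if all 13 edges of H are present in G. Then P[X_H = 1] = p^{13} = (6/13)^{13} = 13060694016/302875106592253.
By linearity of expectation: E[X] = Σ_H E[X_H] = 239500800 · p^{13} = 239500800 · 13060694016/302875106592253 = 3128046665387212800/302875106592253.
Numerically: E[X] ≈ 10328.

E[X] = 239500800 · (6/13)^{13} = 3128046665387212800/302875106592253 ≈ 10328.


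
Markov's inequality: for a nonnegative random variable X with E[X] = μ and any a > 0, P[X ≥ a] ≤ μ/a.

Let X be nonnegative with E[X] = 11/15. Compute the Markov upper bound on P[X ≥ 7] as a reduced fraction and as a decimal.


μ = E[X] = 11/15, a = 7.
Markov: P[X ≥ 7] ≤ μ/a = (11/15)/7 = 11/105.
Numerically: ≈ 0.104762.
(Since a = 7 > μ = 0.733333, the bound 11/105 is < 1 and informative.)

P[X ≥ 7] ≤ 11/105 ≈ 0.104762.


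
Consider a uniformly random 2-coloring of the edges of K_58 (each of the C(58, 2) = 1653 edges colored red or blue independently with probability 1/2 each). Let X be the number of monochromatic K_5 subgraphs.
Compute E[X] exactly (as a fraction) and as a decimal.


Let X = Σ_S X_S over the C(58, 5) = 4582116 subsets S of size 5, where X_S = 1 if the K_5 on S is monochromatic.
For a fixed S, the K_5 on S has C(5, 2) = 10 edges. P[all 10 edges red] = (1/2)^10, and likewise for blue, so P[monochromatic] = 2·(1/2)^10 = 2^{1 − 10} = 1/512.
By linearity: E[X] = C(58, 5) · 2^{1 − 10} = 4582116 · 1/512 = 1145529/128.
Numerically: E[X] ≈ 8949.44531.

E[X] = C(58,5)·2^(1−C(5,2)) = 1145529/128 ≈ 8949.44531.


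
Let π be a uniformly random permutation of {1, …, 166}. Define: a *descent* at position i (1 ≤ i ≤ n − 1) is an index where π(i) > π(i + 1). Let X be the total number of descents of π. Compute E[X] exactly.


Write X = Σ X_I over i = 1, …, 165, with X_I the indicator of one descent.
There are 165 indicators.
For each fixed i, the pair (π(i), π(i+1)) is a uniformly random ordered pair of distinct values from {1, …, 166}; by symmetry P[π(i) > π(i+1)] = 1/2.
By linearity: E[X] = 165 · (1/2) = (166 − 1) · (1/2) = 165/2 ≈ 82.50000.

E[X] = 165/2 = 82.50000.


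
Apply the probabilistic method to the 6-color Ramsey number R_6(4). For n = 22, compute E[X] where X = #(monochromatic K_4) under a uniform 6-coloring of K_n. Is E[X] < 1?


E[X] = C(22, 4) · 6^{1 − 6} = 7315 · 6^{−5} = 7315/7776.
As a reduced fraction: E[X] = 7315/7776 ≈ 0.94072.
Is E[X] < 1? YES.
Since E[X] < 1, there exists a 6-coloring of K_{22} with no monochromatic K_4; hence R_6(4) > 22.

E[X] = 7315/7776 ≈ 0.94072; E[X] < 1, so R_6(4) > 22.


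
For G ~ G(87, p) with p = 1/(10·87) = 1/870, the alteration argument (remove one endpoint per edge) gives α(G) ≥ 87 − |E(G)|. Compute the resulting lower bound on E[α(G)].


E[|E(G)|] = C(87, 2)·p = 3741 · (1/870) = 43/10.
E[α(G)] ≥ n − E[|E(G)|] = 87 − 43/10 = 827/10.
Numerically: ≈ 82.70000.
(This is only a lower bound; the true E[α(G)] may be larger.)

E[α(G)] ≥ 827/10 ≈ 82.70000.


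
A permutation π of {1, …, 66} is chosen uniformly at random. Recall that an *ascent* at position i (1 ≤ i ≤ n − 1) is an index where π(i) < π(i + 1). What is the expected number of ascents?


Write X = Σ X_I over i = 1, …, 65, with X_I the indicator of one ascent.
There are 65 indicators.
For each fixed i, the pair (π(i), π(i+1)) is a uniformly random ordered pair of distinct values from {1, …, 66}; by symmetry P[π(i) < π(i+1)] = 1/2.
By linearity: E[X] = 65 · (1/2) = (66 − 1) · (1/2) = 65/2 ≈ 32.500.

E[X] = 65/2 = 32.500.


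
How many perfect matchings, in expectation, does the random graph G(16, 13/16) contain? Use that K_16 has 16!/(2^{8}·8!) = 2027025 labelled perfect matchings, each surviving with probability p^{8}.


K_16 has 16!/(2^{8}·8!) = 2027025 labelled perfect matchings.
For each such perfect matching H, let X_H = 1 if all 8 edges of H are present in G. Then P[X_H = 1] = p^{8} = (13/16)^{8} = 815730721/4294967296.
By linearity: E[X] = Σ_H E[X_H] = 2027025 · p^{8} = 2027025 · 815730721/4294967296 = 1653506564735025/4294967296.
Numerically: E[X] ≈ 3.85e+05.

E[X] = 2027025 · (13/16)^{8} = 1653506564735025/4294967296 ≈ 3.85e+05.


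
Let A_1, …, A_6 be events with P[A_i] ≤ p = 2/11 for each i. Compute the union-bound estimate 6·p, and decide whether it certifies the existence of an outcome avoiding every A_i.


Union bound: P[∪_{i=1}^{6} A_i] ≤ Σ_i P[A_i] ≤ 6·p = 6·(2/11) = 12/11.
Numerically: 12/11 ≈ 1.0909.
Is 12/11 < 1? NO.
Since the bound 12/11 is ≥ 1, the union bound is uninformative here; it does NOT by itself certify existence.

6·p = 12/11 ≈ 1.0909; existence NOT certified by the union bound.


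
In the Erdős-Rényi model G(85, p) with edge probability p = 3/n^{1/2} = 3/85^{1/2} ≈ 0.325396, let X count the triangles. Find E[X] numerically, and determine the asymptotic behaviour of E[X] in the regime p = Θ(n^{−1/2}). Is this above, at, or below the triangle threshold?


Number of potential triangles: C(85, 3) = 98770.
Each occurs with probability p³ ≈ (0.325396)³ ≈ 3.44536609e-02.
By linearity: E[X] = C(85, 3)·p³ ≈ 98770 · 3.44536609e-02 ≈ 3402.988092.
Since α = 1/2 < 1, p = c/n^{1/2} ≫ 1/n is above the triangle threshold p ~ 1/n. Asymptotically E[X] ~ (c³/6)·n^{3(1−α)} = (3³/6)·n^{1.5} → ∞; triangles are abundant w.h.p.

E[X] ≈ 3402.988092; in regime p = Θ(1/n^{1/2}) E[X] diverges (above the triangle threshold p ~ 1/n).


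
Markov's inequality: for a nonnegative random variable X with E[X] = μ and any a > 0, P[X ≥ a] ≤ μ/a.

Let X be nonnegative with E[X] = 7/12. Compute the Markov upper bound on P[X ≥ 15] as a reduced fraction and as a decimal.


μ = E[X] = 7/12, a = 15.
Markov: P[X ≥ 15] ≤ μ/a = (7/12)/15 = 7/180.
Numerically: ≈ 0.0389.
(Since a = 15 > μ = 0.5833, the bound 7/180 is < 1 and informative.)

P[X ≥ 15] ≤ 7/180 ≈ 0.0389.


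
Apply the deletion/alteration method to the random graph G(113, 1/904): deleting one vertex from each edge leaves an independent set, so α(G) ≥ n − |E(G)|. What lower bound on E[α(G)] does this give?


E[|E(G)|] = C(113, 2)·p = 6328 · (1/904) = 7.
E[α(G)] ≥ n − E[|E(G)|] = 113 − 7 = 106.
Numerically: ≈ 106.000000.
(This is only a lower bound; the true E[α(G)] may be larger.)

E[α(G)] ≥ 106 ≈ 106.000000.


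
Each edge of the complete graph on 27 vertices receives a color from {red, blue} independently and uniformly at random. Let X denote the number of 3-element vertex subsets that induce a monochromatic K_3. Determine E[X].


Let X = Σ_S X_S over the C(27, 3) = 2925 subsets S of size 3, where X_S = 1 if the K_3 on S is monochromatic.
For a fixed S, the K_3 on S has C(3, 2) = 3 edges. P[all 3 edges red] = (1/2)^3, and likewise for blue, so P[monochromatic] = 2·(1/2)^3 = 2^{1 − 3} = 1/4.
By linearity: E[X] = C(27, 3) · 2^{1 − 3} = 2925 · 1/4 = 2925/4.
Numerically: E[X] ≈ 731.25000.

E[X] = C(27,3)·2^(1−C(3,2)) = 2925/4 ≈ 731.25000.


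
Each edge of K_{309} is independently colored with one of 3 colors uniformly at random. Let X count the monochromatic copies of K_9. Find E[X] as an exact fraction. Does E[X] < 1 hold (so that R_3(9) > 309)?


E[X] = C(309, 9) · 3^{1 − 36} = 62920976643980686 · 3^{−35} = 62920976643980686/50031545098999707.
As a reduced fraction: E[X] = 62920976643980686/50031545098999707 ≈ 1.2576261.
Is E[X] < 1? NO.
Since E[X] ≥ 1, the first-moment bound is inconclusive at n = 309; it does NOT by itself certify R_3(9) > 309.

E[X] = 62920976643980686/50031545098999707 ≈ 1.2576261; E[X] ≥ 1; first-moment method inconclusive here.


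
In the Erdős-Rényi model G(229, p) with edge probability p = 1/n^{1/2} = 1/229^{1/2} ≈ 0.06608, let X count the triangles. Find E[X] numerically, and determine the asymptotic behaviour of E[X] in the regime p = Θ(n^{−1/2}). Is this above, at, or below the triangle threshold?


Number of potential triangles: C(229, 3) = 1975354.
Each occurs with probability p³ ≈ (0.06608)³ ≈ 2.885671e-04.
By linearity: E[X] = C(229, 3)·p³ ≈ 1975354 · 2.885671e-04 ≈ 570.0221.
Since α = 1/2 < 1, p = c/n^{1/2} ≫ 1/n is above the triangle threshold p ~ 1/n. Asymptotically E[X] ~ (c³/6)·n^{3(1−α)} = (1³/6)·n^{1.5} → ∞; triangles are abundant w.h.p.

E[X] ≈ 570.0221; in regime p = Θ(1/n^{1/2}) E[X] diverges (above the triangle threshold p ~ 1/n).


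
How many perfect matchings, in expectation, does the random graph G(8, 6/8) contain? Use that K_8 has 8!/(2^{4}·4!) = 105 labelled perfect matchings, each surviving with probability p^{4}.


K_8 has 8!/(2^{4}·4!) = 105 labelled perfect matchings.
For each such perfect matching H, let X_H = 1 if all 4 edges of H are present in G. Then P[X_H = 1] = p^{4} = (3/4)^{4} = 81/256.
By linearity: E[X] = Σ_H E[X_H] = 105 · p^{4} = 105 · 81/256 = 8505/256.
Numerically: E[X] ≈ 33.223.

E[X] = 105 · (3/4)^{4} = 8505/256 ≈ 33.223.


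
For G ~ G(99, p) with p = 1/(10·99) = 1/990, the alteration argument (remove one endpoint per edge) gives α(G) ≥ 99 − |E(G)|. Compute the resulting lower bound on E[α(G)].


E[|E(G)|] = C(99, 2)·p = 4851 · (1/990) = 49/10.
E[α(G)] ≥ n − E[|E(G)|] = 99 − 49/10 = 941/10.
Numerically: ≈ 94.10000.
(This is only a lower bound; the true E[α(G)] may be larger.)

E[α(G)] ≥ 941/10 ≈ 94.10000.


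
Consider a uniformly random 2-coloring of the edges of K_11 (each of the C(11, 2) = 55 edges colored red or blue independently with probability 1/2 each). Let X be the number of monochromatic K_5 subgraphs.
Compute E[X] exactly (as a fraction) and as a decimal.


Let X = Σ_S X_S over the C(11, 5) = 462 subsets S of size 5, where X_S = 1 if the K_5 on S is monochromatic.
For a fixed S, the K_5 on S has C(5, 2) = 10 edges. P[all 10 edges red] = (1/2)^10, and likewise for blue, so P[monochromatic] = 2·(1/2)^10 = 2^{1 − 10} = 1/512.
By linearity: E[X] = C(11, 5) · 2^{1 − 10} = 462 · 1/512 = 231/256.
Numerically: E[X] ≈ 0.902.

E[X] = C(11,5)·2^(1−C(5,2)) = 231/256 ≈ 0.902.


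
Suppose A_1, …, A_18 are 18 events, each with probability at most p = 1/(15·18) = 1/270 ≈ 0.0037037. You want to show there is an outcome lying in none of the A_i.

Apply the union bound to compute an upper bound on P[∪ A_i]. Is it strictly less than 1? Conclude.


Union bound: P[∪_{i=1}^{18} A_i] ≤ Σ_i P[A_i] ≤ 18·p = 18·(1/270) = 1/15.
Numerically: 1/15 ≈ 0.0666667.
Is 1/15 < 1? YES.
Since P[∪ A_i] ≤ 1/15 < 1, the complement has P[∩ A_i^c] ≥ 1 − 1/15 = 14/15 > 0, so some outcome avoids every A_i.

18·p = 1/15 ≈ 0.0666667; existence CERTIFIED by the union bound.


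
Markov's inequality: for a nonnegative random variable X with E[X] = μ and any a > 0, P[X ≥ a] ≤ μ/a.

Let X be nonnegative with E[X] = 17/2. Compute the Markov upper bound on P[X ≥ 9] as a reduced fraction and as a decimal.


μ = E[X] = 17/2, a = 9.
Markov: P[X ≥ 9] ≤ μ/a = (17/2)/9 = 17/18.
Numerically: ≈ 0.944.
(Since a = 9 > μ = 8.500, the bound 17/18 is < 1 and informative.)

P[X ≥ 9] ≤ 17/18 ≈ 0.944.


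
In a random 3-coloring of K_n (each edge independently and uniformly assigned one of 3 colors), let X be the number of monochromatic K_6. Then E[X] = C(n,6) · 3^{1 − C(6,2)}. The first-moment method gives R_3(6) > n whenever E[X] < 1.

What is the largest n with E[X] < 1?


We need C(n, 6) · 3^{1 − 15} < 1, i.e. C(n, 6) < 3^{15 − 1} = 4782969.
Check values of n near the boundary:
  n = 36: C(36, 6) = 1947792; 1947792 < 4782969? YES
  n = 37: C(37, 6) = 2324784; 2324784 < 4782969? YES
  n = 38: C(38, 6) = 2760681; 2760681 < 4782969? YES
  n = 39: C(39, 6) = 3262623; 3262623 < 4782969? YES
  n = 40: C(40, 6) = 3838380; 3838380 < 4782969? YES
  n = 41: C(41, 6) = 4496388; 4496388 < 4782969? YES
  n = 42: C(42, 6) = 5245786; 5245786 < 4782969? NO
  n = 43: C(43, 6) = 6096454; 6096454 < 4782969? NO
The largest n with C(n, 6) < 4782969 is n = 41 (where E[X] = 1498796/1594323 ≈ 0.94008). Hence R_3(6) > 41, i.e. R_3(6) ≥ 42.

Largest n = 41; hence R_3(6) > 41.


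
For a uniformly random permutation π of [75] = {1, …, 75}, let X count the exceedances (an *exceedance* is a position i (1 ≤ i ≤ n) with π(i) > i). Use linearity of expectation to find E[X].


Write X = Σ_{i=1}^{75} X_i, where X_i = 1_{π(i) > i}.
For each fixed i, π(i) is uniform over {1, …, 75} (marginal of a uniform permutation), so P[π(i) > i] = (n − i)/n. Summing: Σ_{i=1}^{75} (n − i)/n = (0 + 1 + … + 74)/75 = 75(75 − 1)/(2·75) = (75 − 1)/2.
Hence E[X] = Σ_{i=1}^{75} (75 − i)/75 = 37 ≈ 37.00000.

E[X] = 37 = 37.00000.


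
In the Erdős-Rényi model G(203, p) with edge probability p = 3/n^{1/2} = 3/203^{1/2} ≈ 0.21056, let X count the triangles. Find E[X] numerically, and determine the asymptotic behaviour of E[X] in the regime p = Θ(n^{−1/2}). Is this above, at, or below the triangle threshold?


Number of potential triangles: C(203, 3) = 1373701.
Each occurs with probability p³ ≈ (0.21056)³ ≈ 9.3351157e-03.
By linearity: E[X] = C(203, 3)·p³ ≈ 1373701 · 9.3351157e-03 ≈ 12823.65784.
Since α = 1/2 < 1, p = c/n^{1/2} ≫ 1/n is above the triangle threshold p ~ 1/n. Asymptotically E[X] ~ (c³/6)·n^{3(1−α)} = (3³/6)·n^{1.5} → ∞; triangles are abundant w.h.p.

E[X] ≈ 12823.65784; in regime p = Θ(1/n^{1/2}) E[X] diverges (above the triangle threshold p ~ 1/n).


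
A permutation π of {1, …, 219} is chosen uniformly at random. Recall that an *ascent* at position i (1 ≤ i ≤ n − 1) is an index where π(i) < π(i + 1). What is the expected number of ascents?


Write X = Σ X_I over i = 1, …, 218, with X_I the indicator of one ascent.
There are 218 indicators.
For each fixed i, the pair (π(i), π(i+1)) is a uniformly random ordered pair of distinct values from {1, …, 219}; by symmetry P[π(i) < π(i+1)] = 1/2.
By linearity: E[X] = 218 · (1/2) = (219 − 1) · (1/2) = 109 ≈ 109.00000.

E[X] = 109 = 109.00000.


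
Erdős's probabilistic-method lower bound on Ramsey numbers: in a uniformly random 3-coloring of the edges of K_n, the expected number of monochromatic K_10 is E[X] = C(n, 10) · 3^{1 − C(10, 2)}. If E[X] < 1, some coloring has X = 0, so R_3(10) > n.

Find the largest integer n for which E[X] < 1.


We need C(n, 10) · 3^{1 − 45} < 1, i.e. C(n, 10) < 3^{45 − 1} = 984770902183611232881.
Check values of n near the boundary:
  n = 567: C(567, 10) = 873787071273467749398; 873787071273467749398 < 984770902183611232881? YES
  n = 568: C(568, 10) = 889446337783744949208; 889446337783744949208 < 984770902183611232881? YES
  n = 569: C(569, 10) = 905357721286137524328; 905357721286137524328 < 984770902183611232881? YES
  n = 570: C(570, 10) = 921524823451961408691; 921524823451961408691 < 984770902183611232881? YES
  n = 571: C(571, 10) = 937951290893172842001; 937951290893172842001 < 984770902183611232881? YES
  n = 572: C(572, 10) = 954640815642161682606; 954640815642161682606 < 984770902183611232881? YES
  n = 573: C(573, 10) = 971597135635805762226; 971597135635805762226 < 984770902183611232881? YES
  n = 574: C(574, 10) = 988824035203816502691; 988824035203816502691 < 984770902183611232881? NO
  n = 575: C(575, 10) = 1006325345561406175305; 1006325345561406175305 < 984770902183611232881? NO
The largest n with C(n, 10) < 984770902183611232881 is n = 573 (where E[X] = 35985079097622435638/36472996377170786403 ≈ 0.9866225). Hence R_3(10) > 573, i.e. R_3(10) ≥ 574.

Largest n = 573; hence R_3(10) > 573.


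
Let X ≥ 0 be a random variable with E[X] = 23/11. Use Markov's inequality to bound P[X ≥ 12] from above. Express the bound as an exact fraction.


μ = E[X] = 23/11, a = 12.
Markov: P[X ≥ 12] ≤ μ/a = (23/11)/12 = 23/132.
Numerically: ≈ 0.174242.
(Since a = 12 > μ = 2.090909, the bound 23/132 is < 1 and informative.)

P[X ≥ 12] ≤ 23/132 ≈ 0.174242.


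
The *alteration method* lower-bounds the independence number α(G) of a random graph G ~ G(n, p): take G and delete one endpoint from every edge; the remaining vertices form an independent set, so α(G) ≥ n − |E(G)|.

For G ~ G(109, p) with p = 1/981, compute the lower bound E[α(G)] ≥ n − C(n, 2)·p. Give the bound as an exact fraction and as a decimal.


E[|E(G)|] = C(109, 2)·p = 5886 · (1/981) = 6.
E[α(G)] ≥ n − E[|E(G)|] = 109 − 6 = 103.
Numerically: ≈ 103.000000.
(This is only a lower bound; the true E[α(G)] may be larger.)

E[α(G)] ≥ 103 ≈ 103.000000.


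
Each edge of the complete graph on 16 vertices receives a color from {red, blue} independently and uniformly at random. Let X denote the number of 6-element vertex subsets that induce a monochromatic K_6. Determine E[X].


Let X = Σ_S X_S over the C(16, 6) = 8008 subsets S of size 6, where X_S = 1 if the K_6 on S is monochromatic.
For a fixed S, the K_6 on S has C(6, 2) = 15 edges. P[all 15 edges red] = (1/2)^15, and likewise for blue, so P[monochromatic] = 2·(1/2)^15 = 2^{1 − 15} = 1/16384.
By linearity of expectation: E[X] = C(16, 6) · 2^{1 − 15} = 8008 · 1/16384 = 1001/2048.
Numerically: E[X] ≈ 0.48877.

E[X] = C(16,6)·2^(1−C(6,2)) = 1001/2048 ≈ 0.48877.


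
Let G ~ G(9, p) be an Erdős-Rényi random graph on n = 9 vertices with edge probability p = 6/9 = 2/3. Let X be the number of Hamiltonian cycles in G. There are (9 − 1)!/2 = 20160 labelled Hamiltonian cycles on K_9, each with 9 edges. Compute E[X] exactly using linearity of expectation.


K_9 has (9 − 1)!/2 = 20160 labelled Hamiltonian cycles.
For each such Hamiltonian cycle H, let X_H = 1 if all 9 edges of H are present in G. Then P[X_H = 1] = p^{9} = (2/3)^{9} = 512/19683.
Summing the indicators: E[X] = Σ_H E[X_H] = 20160 · p^{9} = 20160 · 512/19683 = 1146880/2187.
Numerically: E[X] ≈ 524.408.

E[X] = 20160 · (2/3)^{9} = 1146880/2187 ≈ 524.408.


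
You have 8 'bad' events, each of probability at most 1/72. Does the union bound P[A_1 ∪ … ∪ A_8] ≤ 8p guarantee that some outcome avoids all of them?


Union bound: P[∪_{i=1}^{8} A_i] ≤ Σ_i P[A_i] ≤ 8·p = 8·(1/72) = 1/9.
Numerically: 1/9 ≈ 0.1111.
Is 1/9 < 1? YES.
Since P[∪ A_i] ≤ 1/9 < 1, the complement has P[∩ A_i^c] ≥ 1 − 1/9 = 8/9 > 0, so some outcome avoids every A_i.

8·p = 1/9 ≈ 0.1111; existence CERTIFIED by the union bound.


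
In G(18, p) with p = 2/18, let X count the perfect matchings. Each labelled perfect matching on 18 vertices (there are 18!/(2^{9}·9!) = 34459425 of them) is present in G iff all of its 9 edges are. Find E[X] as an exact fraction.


K_18 has 18!/(2^{9}·9!) = 34459425 labelled perfect matchings.
For each such perfect matching H, let X_H = 1 if all 9 edges of H are present in G. Then P[X_H = 1] = p^{9} = (1/9)^{9} = 1/387420489.
Summing the indicators: E[X] = Σ_H E[X_H] = 34459425 · p^{9} = 34459425 · 1/387420489 = 425425/4782969.
Numerically: E[X] ≈ 0.0889458.

E[X] = 34459425 · (1/9)^{9} = 425425/4782969 ≈ 0.0889458.


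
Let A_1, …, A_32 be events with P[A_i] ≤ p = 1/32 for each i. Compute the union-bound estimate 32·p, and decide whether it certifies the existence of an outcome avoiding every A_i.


Union bound: P[∪_{i=1}^{32} A_i] ≤ Σ_i P[A_i] ≤ 32·p = 32·(1/32) = 1.
Numerically: 1 ≈ 1.000.
Is 1 < 1? NO.
Since the bound 1 is ≥ 1, the union bound is uninformative here; it does NOT by itself certify existence.

32·p = 1 ≈ 1.000; existence NOT certified by the union bound.


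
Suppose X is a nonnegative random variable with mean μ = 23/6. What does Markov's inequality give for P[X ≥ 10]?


μ = E[X] = 23/6, a = 10.
Markov: P[X ≥ 10] ≤ μ/a = (23/6)/10 = 23/60.
Numerically: ≈ 0.383333.
(Since a = 10 > μ = 3.833333, the bound 23/60 is < 1 and informative.)

P[X ≥ 10] ≤ 23/60 ≈ 0.383333.


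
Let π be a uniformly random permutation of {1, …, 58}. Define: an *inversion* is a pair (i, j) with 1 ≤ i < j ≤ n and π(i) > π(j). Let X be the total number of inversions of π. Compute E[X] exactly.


Write X = Σ X_I over the C(58, 2) = 1653 pairs i < j, with X_I the indicator of one inversion.
There are 1653 indicators.
For each fixed pair i < j, the values π(i) and π(j) are two distinct elements of {1, …, 58} in uniformly random order; by symmetry P[π(i) > π(j)] = 1/2.
By linearity: E[X] = 1653 · (1/2) = C(58, 2) · (1/2) = 1653/2 = 1653/2 ≈ 826.5000.

E[X] = 1653/2 = 826.5000.


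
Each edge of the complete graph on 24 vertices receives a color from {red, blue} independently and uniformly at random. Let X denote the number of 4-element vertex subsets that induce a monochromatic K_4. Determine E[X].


Let X = Σ_S X_S over the C(24, 4) = 10626 subsets S of size 4, where X_S = 1 if the K_4 on S is monochromatic.
For a fixed S, the K_4 on S has C(4, 2) = 6 edges. P[all 6 edges red] = (1/2)^6, and likewise for blue, so P[monochromatic] = 2·(1/2)^6 = 2^{1 − 6} = 1/32.
Summing: E[X] = C(24, 4) · 2^{1 − 6} = 10626 · 1/32 = 5313/16.
Numerically: E[X] ≈ 332.06250.

E[X] = C(24,4)·2^(1−C(4,2)) = 5313/16 ≈ 332.06250.


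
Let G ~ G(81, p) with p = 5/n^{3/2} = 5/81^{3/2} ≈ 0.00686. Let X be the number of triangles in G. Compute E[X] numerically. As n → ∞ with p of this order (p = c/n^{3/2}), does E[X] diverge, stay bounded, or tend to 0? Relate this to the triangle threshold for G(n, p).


Number of potential triangles: C(81, 3) = 85320.
Each occurs with probability p³ ≈ (0.00686)³ ≈ 3.22647e-07.
By linearity: E[X] = C(81, 3)·p³ ≈ 85320 · 3.22647e-07 ≈ 0.028.
Since α = 3/2 > 1, p = c/n^{3/2} = o(1/n) is below the triangle threshold p ~ 1/n. Asymptotically E[X] ~ (c³/6)·n^{3(1−α)} = (5³/6)·n^{-1.5} → 0, so by Markov's inequality G has no triangles w.h.p.

E[X] ≈ 0.028; in regime p = Θ(1/n^{3/2}) E[X] tends to 0 (below the triangle threshold p ~ 1/n).


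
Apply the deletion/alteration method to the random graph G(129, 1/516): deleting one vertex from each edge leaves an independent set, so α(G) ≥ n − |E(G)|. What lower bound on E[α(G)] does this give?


E[|E(G)|] = C(129, 2)·p = 8256 · (1/516) = 16.
E[α(G)] ≥ n − E[|E(G)|] = 129 − 16 = 113.
Numerically: ≈ 113.000.
(This is only a lower bound; the true E[α(G)] may be larger.)

E[α(G)] ≥ 113 ≈ 113.000.


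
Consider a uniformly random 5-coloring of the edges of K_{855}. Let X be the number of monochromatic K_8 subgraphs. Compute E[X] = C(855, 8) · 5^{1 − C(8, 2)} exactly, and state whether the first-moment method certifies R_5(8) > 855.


E[X] = C(855, 8) · 5^{1 − 28} = 6854000254398702450 · 5^{−27} = 6854000254398702450/7450580596923828125.
As a reduced fraction: E[X] = 274160010175948098/298023223876953125 ≈ 0.919928.
Is E[X] < 1? YES.
Since E[X] < 1, there exists a 5-coloring of K_{855} with no monochromatic K_8; hence R_5(8) > 855.

E[X] = 274160010175948098/298023223876953125 ≈ 0.919928; E[X] < 1, so R_5(8) > 855.


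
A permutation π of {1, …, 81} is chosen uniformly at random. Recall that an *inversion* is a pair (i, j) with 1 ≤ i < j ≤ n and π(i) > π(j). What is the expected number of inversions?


Write X = Σ X_I over the C(81, 2) = 3240 pairs i < j, with X_I the indicator of one inversion.
There are 3240 indicators.
For each fixed pair i < j, the values π(i) and π(j) are two distinct elements of {1, …, 81} in uniformly random order; by symmetry P[π(i) > π(j)] = 1/2.
By linearity: E[X] = 3240 · (1/2) = C(81, 2) · (1/2) = 3240/2 = 1620 ≈ 1620.0000.

E[X] = 1620 = 1620.0000.


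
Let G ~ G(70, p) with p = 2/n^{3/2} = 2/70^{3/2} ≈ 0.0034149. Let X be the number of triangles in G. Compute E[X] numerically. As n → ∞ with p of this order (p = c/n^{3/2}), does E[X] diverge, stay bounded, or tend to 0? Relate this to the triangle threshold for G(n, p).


Number of potential triangles: C(70, 3) = 54740.
Each occurs with probability p³ ≈ (0.0034149)³ ≈ 3.9824360e-08.
By linearity: E[X] = C(70, 3)·p³ ≈ 54740 · 3.9824360e-08 ≈ 0.00218.
Since α = 3/2 > 1, p = c/n^{3/2} = o(1/n) is below the triangle threshold p ~ 1/n. Asymptotically E[X] ~ (c³/6)·n^{3(1−α)} = (2³/6)·n^{-1.5} → 0, so by Markov's inequality G has no triangles w.h.p.

E[X] ≈ 0.00218; in regime p = Θ(1/n^{3/2}) E[X] tends to 0 (below the triangle threshold p ~ 1/n).


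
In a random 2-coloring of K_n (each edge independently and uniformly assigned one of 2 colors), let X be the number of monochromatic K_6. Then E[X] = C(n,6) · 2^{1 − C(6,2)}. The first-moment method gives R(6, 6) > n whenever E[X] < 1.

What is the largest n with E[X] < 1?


We need C(n, 6) · 2^{1 − 15} < 1, i.e. C(n, 6) < 2^{15 − 1} = 16384.
Check values of n near the boundary:
  n = 13: C(13, 6) = 1716; 1716 < 16384? YES
  n = 14: C(14, 6) = 3003; 3003 < 16384? YES
  n = 15: C(15, 6) = 5005; 5005 < 16384? YES
  n = 16: C(16, 6) = 8008; 8008 < 16384? YES
  n = 17: C(17, 6) = 12376; 12376 < 16384? YES
  n = 18: C(18, 6) = 18564; 18564 < 16384? NO
The largest n with C(n, 6) < 16384 is n = 17 (where E[X] = 1547/2048 ≈ 0.755). Hence R(6, 6) > 17, i.e. R(6, 6) ≥ 18.

Largest n = 17; hence R(6, 6) > 17.


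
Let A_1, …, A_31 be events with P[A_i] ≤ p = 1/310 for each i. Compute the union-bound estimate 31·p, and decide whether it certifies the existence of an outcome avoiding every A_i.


Union bound: P[∪_{i=1}^{31} A_i] ≤ Σ_i P[A_i] ≤ 31·p = 31·(1/310) = 1/10.
Numerically: 1/10 ≈ 0.1000.
Is 1/10 < 1? YES.
Since P[∪ A_i] ≤ 1/10 < 1, the complement has P[∩ A_i^c] ≥ 1 − 1/10 = 9/10 > 0, so some outcome avoids every A_i.

31·p = 1/10 ≈ 0.1000; existence CERTIFIED by the union bound.


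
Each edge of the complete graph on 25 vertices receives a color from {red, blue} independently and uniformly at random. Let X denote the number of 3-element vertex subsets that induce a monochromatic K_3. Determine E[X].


Let X = Σ_S X_S over the C(25, 3) = 2300 subsets S of size 3, where X_S = 1 if the K_3 on S is monochromatic.
For a fixed S, the K_3 on S has C(3, 2) = 3 edges. P[all 3 edges red] = (1/2)^3, and likewise for blue, so P[monochromatic] = 2·(1/2)^3 = 2^{1 − 3} = 1/4.
By linearity of expectation: E[X] = C(25, 3) · 2^{1 − 3} = 2300 · 1/4 = 575.
Numerically: E[X] ≈ 575.0000.

E[X] = C(25,3)·2^(1−C(3,2)) = 575 ≈ 575.0000.


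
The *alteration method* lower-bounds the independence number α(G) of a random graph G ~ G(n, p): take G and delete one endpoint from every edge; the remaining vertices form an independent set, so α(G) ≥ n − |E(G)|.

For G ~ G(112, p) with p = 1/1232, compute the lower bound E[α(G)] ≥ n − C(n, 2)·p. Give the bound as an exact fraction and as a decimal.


E[|E(G)|] = C(112, 2)·p = 6216 · (1/1232) = 111/22.
E[α(G)] ≥ n − E[|E(G)|] = 112 − 111/22 = 2353/22.
Numerically: ≈ 106.954545.
(This is only a lower bound; the true E[α(G)] may be larger.)

E[α(G)] ≥ 2353/22 ≈ 106.954545.


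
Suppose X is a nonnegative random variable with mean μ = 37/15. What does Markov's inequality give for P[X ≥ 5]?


μ = E[X] = 37/15, a = 5.
Markov: P[X ≥ 5] ≤ μ/a = (37/15)/5 = 37/75.
Numerically: ≈ 0.493.
(Since a = 5 > μ = 2.467, the bound 37/75 is < 1 and informative.)

P[X ≥ 5] ≤ 37/75 ≈ 0.493.


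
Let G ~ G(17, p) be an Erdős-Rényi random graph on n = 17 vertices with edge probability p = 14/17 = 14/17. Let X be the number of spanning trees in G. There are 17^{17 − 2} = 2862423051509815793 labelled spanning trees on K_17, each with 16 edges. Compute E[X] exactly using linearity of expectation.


K_17 has 17^{17 − 2} = 2862423051509815793 labelled spanning trees.
For each such spanning tree H, let X_H = 1 if all 16 edges of H are present in G. Then P[X_H = 1] = p^{16} = (14/17)^{16} = 2177953337809371136/48661191875666868481.
Summing the indicators: E[X] = Σ_H E[X_H] = 2862423051509815793 · p^{16} = 2862423051509815793 · 2177953337809371136/48661191875666868481 = 2177953337809371136/17.
Numerically: E[X] ≈ 1.28e+17.

E[X] = 2862423051509815793 · (14/17)^{16} = 2177953337809371136/17 ≈ 1.28e+17.


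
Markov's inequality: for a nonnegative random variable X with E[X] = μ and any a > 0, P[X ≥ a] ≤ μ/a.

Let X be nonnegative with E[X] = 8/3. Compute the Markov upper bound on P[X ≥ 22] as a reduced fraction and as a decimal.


μ = E[X] = 8/3, a = 22.
Markov: P[X ≥ 22] ≤ μ/a = (8/3)/22 = 4/33.
Numerically: ≈ 0.1212.
(Since a = 22 > μ = 2.6667, the bound 4/33 is < 1 and informative.)

P[X ≥ 22] ≤ 4/33 ≈ 0.1212.


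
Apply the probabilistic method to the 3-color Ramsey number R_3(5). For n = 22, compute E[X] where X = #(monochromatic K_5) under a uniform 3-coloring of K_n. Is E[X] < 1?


E[X] = C(22, 5) · 3^{1 − 10} = 26334 · 3^{−9} = 26334/19683.
As a reduced fraction: E[X] = 2926/2187 ≈ 1.33791.
Is E[X] < 1? NO.
Since E[X] ≥ 1, the first-moment bound is inconclusive at n = 22; it does NOT by itself certify R_3(5) > 22.

E[X] = 2926/2187 ≈ 1.33791; E[X] ≥ 1; first-moment method inconclusive here.


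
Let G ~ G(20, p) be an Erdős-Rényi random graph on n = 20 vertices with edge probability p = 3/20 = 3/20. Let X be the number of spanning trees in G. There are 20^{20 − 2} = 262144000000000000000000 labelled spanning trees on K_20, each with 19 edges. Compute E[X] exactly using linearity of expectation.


K_20 has 20^{20 − 2} = 262144000000000000000000 labelled spanning trees.
For each such spanning tree H, let X_H = 1 if all 19 edges of H are present in G. Then P[X_H = 1] = p^{19} = (3/20)^{19} = 1162261467/5242880000000000000000000.
By linearity: E[X] = Σ_H E[X_H] = 262144000000000000000000 · p^{19} = 262144000000000000000000 · 1162261467/5242880000000000000000000 = 1162261467/20.
Numerically: E[X] ≈ 5.81131e+07.

E[X] = 262144000000000000000000 · (3/20)^{19} = 1162261467/20 ≈ 5.81131e+07.


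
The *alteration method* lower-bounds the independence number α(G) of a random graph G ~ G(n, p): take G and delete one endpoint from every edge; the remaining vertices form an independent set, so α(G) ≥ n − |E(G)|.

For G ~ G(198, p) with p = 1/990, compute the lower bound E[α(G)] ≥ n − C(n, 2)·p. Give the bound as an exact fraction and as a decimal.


E[|E(G)|] = C(198, 2)·p = 19503 · (1/990) = 197/10.
E[α(G)] ≥ n − E[|E(G)|] = 198 − 197/10 = 1783/10.
Numerically: ≈ 178.300000.
(This is only a lower bound; the true E[α(G)] may be larger.)

E[α(G)] ≥ 1783/10 ≈ 178.300000.


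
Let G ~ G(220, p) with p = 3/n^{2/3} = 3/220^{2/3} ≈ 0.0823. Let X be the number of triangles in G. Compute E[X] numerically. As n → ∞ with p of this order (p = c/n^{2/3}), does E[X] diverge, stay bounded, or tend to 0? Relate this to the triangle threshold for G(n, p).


Number of potential triangles: C(220, 3) = 1750540.
Each occurs with probability p³ ≈ (0.0823)³ ≈ 5.57851e-04.
By linearity: E[X] = C(220, 3)·p³ ≈ 1750540 · 5.57851e-04 ≈ 976.541.
Since α = 2/3 < 1, p = c/n^{2/3} ≫ 1/n is above the triangle threshold p ~ 1/n. Asymptotically E[X] ~ (c³/6)·n^{3(1−α)} = (3³/6)·n^{1} → ∞; triangles are abundant w.h.p.

E[X] ≈ 976.541; in regime p = Θ(1/n^{2/3}) E[X] diverges (above the triangle threshold p ~ 1/n).


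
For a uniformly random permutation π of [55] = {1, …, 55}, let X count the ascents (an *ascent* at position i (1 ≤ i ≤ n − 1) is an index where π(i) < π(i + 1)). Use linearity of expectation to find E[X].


Write X = Σ X_I over i = 1, …, 54, with X_I the indicator of one ascent.
There are 54 indicators.
For each fixed i, the pair (π(i), π(i+1)) is a uniformly random ordered pair of distinct values from {1, …, 55}; by symmetry P[π(i) < π(i+1)] = 1/2.
By linearity: E[X] = 54 · (1/2) = (55 − 1) · (1/2) = 27 ≈ 27.0000.

E[X] = 27 = 27.0000.


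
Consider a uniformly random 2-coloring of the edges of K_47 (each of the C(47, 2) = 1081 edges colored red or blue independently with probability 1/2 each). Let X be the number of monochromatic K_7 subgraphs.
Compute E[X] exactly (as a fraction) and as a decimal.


Let X = Σ_S X_S over the C(47, 7) = 62891499 subsets S of size 7, where X_S = 1 if the K_7 on S is monochromatic.
For a fixed S, the K_7 on S has C(7, 2) = 21 edges. P[all 21 edges red] = (1/2)^21, and likewise for blue, so P[monochromatic] = 2·(1/2)^21 = 2^{1 − 21} = 1/1048576.
Summing: E[X] = C(47, 7) · 2^{1 − 21} = 62891499 · 1/1048576 = 62891499/1048576.
Numerically: E[X] ≈ 59.97801.

E[X] = C(47,7)·2^(1−C(7,2)) = 62891499/1048576 ≈ 59.97801.


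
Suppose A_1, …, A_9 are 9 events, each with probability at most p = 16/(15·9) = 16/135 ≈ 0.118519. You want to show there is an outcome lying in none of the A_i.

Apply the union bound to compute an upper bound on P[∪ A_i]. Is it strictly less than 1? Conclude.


Union bound: P[∪_{i=1}^{9} A_i] ≤ Σ_i P[A_i] ≤ 9·p = 9·(16/135) = 16/15.
Numerically: 16/15 ≈ 1.066667.
Is 16/15 < 1? NO.
Since the bound 16/15 is ≥ 1, the union bound is uninformative here; it does NOT by itself certify existence.

9·p = 16/15 ≈ 1.066667; existence NOT certified by the union bound.


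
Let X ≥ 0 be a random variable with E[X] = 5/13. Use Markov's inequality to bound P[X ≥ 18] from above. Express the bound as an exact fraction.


μ = E[X] = 5/13, a = 18.
Markov: P[X ≥ 18] ≤ μ/a = (5/13)/18 = 5/234.
Numerically: ≈ 0.021368.
(Since a = 18 > μ = 0.384615, the bound 5/234 is < 1 and informative.)

P[X ≥ 18] ≤ 5/234 ≈ 0.021368.


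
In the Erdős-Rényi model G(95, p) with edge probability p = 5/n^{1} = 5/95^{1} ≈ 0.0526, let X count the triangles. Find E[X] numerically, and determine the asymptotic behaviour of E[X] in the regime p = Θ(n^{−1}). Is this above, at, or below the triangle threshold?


Number of potential triangles: C(95, 3) = 138415.
Each occurs with probability p³ ≈ (0.0526)³ ≈ 1.45794e-04.
By linearity: E[X] = C(95, 3)·p³ ≈ 138415 · 1.45794e-04 ≈ 20.180.
Here α = 1, so p = 5/n is exactly at the triangle threshold p ~ 1/n. Asymptotically E[X] → c³/6 = 5³/6 = 125/6 ≈ 20.833, a bounded constant. In this regime the triangle count is asymptotically Poisson(c³/6).

E[X] ≈ 20.180; in regime p = Θ(1/n^{1}) E[X] stays bounded (at the triangle threshold p ~ 1/n).


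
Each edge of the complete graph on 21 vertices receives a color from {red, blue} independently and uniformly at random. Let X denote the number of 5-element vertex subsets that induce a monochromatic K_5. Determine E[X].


Let X = Σ_S X_S over the C(21, 5) = 20349 subsets S of size 5, where X_S = 1 if the K_5 on S is monochromatic.
For a fixed S, the K_5 on S has C(5, 2) = 10 edges. P[all 10 edges red] = (1/2)^10, and likewise for blue, so P[monochromatic] = 2·(1/2)^10 = 2^{1 − 10} = 1/512.
Summing: E[X] = C(21, 5) · 2^{1 − 10} = 20349 · 1/512 = 20349/512.
Numerically: E[X] ≈ 39.744141.

E[X] = C(21,5)·2^(1−C(5,2)) = 20349/512 ≈ 39.744141.


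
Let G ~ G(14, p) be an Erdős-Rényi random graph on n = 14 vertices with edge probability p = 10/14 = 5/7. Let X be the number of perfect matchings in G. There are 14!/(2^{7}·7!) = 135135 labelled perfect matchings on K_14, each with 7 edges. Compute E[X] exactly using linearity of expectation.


K_14 has 14!/(2^{7}·7!) = 135135 labelled perfect matchings.
For each such perfect matching H, let X_H = 1 if all 7 edges of H are present in G. Then P[X_H = 1] = p^{7} = (5/7)^{7} = 78125/823543.
Summing the indicators: E[X] = Σ_H E[X_H] = 135135 · p^{7} = 135135 · 78125/823543 = 1508203125/117649.
Numerically: E[X] ≈ 1.282e+04.

E[X] = 135135 · (5/7)^{7} = 1508203125/117649 ≈ 1.282e+04.


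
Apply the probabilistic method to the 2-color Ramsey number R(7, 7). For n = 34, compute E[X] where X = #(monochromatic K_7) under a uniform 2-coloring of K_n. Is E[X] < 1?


E[X] = C(34, 7) · 2^{1 − 21} = 5379616 · 2^{−20} = 5379616/1048576.
As a reduced fraction: E[X] = 168113/32768 ≈ 5.130.
Is E[X] < 1? NO.
Since E[X] ≥ 1, the first-moment bound is inconclusive at n = 34; it does NOT by itself certify R(7, 7) > 34.

E[X] = 168113/32768 ≈ 5.130; E[X] ≥ 1; first-moment method inconclusive here.


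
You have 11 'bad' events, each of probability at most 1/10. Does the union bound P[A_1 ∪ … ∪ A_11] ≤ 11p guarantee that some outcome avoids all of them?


Union bound: P[∪_{i=1}^{11} A_i] ≤ Σ_i P[A_i] ≤ 11·p = 11·(1/10) = 11/10.
Numerically: 11/10 ≈ 1.10000.
Is 11/10 < 1? NO.
Since the bound 11/10 is ≥ 1, the union bound is uninformative here; it does NOT by itself certify existence.

11·p = 11/10 ≈ 1.10000; existence NOT certified by the union bound.


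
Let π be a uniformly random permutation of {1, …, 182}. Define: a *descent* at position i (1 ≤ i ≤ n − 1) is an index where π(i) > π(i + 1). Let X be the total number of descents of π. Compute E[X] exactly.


Write X = Σ X_I over i = 1, …, 181, with X_I the indicator of one descent.
There are 181 indicators.
For each fixed i, the pair (π(i), π(i+1)) is a uniformly random ordered pair of distinct values from {1, …, 182}; by symmetry P[π(i) > π(i+1)] = 1/2.
By linearity: E[X] = 181 · (1/2) = (182 − 1) · (1/2) = 181/2 ≈ 90.50000.

E[X] = 181/2 = 90.50000.


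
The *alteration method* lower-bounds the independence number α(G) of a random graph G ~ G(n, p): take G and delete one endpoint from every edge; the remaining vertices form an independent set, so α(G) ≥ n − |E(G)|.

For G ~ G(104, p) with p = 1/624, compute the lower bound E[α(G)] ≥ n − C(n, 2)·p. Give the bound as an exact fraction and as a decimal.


E[|E(G)|] = C(104, 2)·p = 5356 · (1/624) = 103/12.
E[α(G)] ≥ n − E[|E(G)|] = 104 − 103/12 = 1145/12.
Numerically: ≈ 95.41667.
(This is only a lower bound; the true E[α(G)] may be larger.)

E[α(G)] ≥ 1145/12 ≈ 95.41667.


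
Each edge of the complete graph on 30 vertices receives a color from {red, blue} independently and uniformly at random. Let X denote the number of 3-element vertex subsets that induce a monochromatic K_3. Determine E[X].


Let X = Σ_S X_S over the C(30, 3) = 4060 subsets S of size 3, where X_S = 1 if the K_3 on S is monochromatic.
For a fixed S, the K_3 on S has C(3, 2) = 3 edges. P[all 3 edges red] = (1/2)^3, and likewise for blue, so P[monochromatic] = 2·(1/2)^3 = 2^{1 − 3} = 1/4.
By linearity: E[X] = C(30, 3) · 2^{1 − 3} = 4060 · 1/4 = 1015.
Numerically: E[X] ≈ 1015.000000.

E[X] = C(30,3)·2^(1−C(3,2)) = 1015 ≈ 1015.000000.
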